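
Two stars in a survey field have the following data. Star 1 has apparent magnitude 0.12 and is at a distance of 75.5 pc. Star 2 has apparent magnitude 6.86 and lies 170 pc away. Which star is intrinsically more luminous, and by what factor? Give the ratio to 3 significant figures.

Star 1 is more luminous, by a factor of 97.9.

Star 1: M = m − 5 log₁₀ d + 5 = 0.12 − 5·1.8779 + 5 = -4.270
Star 2: M = m − 5 log₁₀ d + 5 = 6.86 − 5·2.2304 + 5 = 0.708
ΔM = M_1 − M_2 = -4.270 − (0.708) = -4.977; smaller M is more luminous → Star 1.
L ratio = 10^(0.4 |ΔM|) = 10^1.991 = 97.95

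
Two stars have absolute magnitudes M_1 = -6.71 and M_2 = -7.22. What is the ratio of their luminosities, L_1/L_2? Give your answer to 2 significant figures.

ΔM = M_1 − M_2 = 0.51
L_1/L_2 = 10^(−0.4 ΔM) = 10^-0.204 = 0.6252

L_1/L_2 ≈ 0.63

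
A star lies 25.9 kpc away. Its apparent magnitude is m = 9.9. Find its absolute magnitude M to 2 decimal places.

M ≈ -7.17

d = 25.9 kpc = 25900 pc
5 log₁₀(d/10 pc) = 5 log₁₀(25900) − 5 = 17.066
M = m − 5 log₁₀(d/10) = 9.9 − 17.066 = -7.166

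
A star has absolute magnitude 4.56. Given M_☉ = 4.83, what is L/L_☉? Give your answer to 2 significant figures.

L/L_☉ ≈ 1.3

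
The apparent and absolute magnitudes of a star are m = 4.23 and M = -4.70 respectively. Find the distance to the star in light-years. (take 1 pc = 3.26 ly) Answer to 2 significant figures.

d ≈ 2000 ly

μ = m − M = 8.930
m − M = 5 log₁₀ d − 5
log₁₀ d = (m − M)/5 + 1 = 2.7860
d = 10^2.7860 = 610.9 pc
= 1992 ly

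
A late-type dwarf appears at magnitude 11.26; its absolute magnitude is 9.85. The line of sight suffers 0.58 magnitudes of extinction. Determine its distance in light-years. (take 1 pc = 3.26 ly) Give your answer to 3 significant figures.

d ≈ 47.8 ly

m − M = 5 log₁₀(d/10 pc) + A  ⇒  11.26 − (9.85) − 0.58 = 5 log₁₀(d/10)
0.830 = 5 log₁₀(d/10)
log₁₀ d = (m − M − A)/5 + 1 = 1.1660
d = 10^1.1660 = 14.66 pc
= 47.78 ly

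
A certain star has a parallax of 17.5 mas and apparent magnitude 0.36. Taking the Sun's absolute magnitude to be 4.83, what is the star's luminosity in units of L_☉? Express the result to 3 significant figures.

L/L_☉ ≈ 2000

d = 1/p = 1000/17.5 mas = 57.14 pc
M = m − 5 log₁₀ d + 5 = 0.36 − 5·1.7570 + 5 = -3.425
M − M_☉ = -3.425 − 4.83 = -8.255
L/L_☉ = 10^(−0.4 × -8.255) = 2004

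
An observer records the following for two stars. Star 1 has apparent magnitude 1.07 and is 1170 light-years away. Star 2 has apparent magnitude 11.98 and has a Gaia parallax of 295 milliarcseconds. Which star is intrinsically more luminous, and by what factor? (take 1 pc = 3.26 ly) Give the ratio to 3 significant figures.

Star 1 is more luminous, by a factor of 2.59×10^8.

Star 1: d = 1170 ly / 3.26 = 358.9 pc
Star 1: M = m − 5 log₁₀ d + 5 = 1.07 − 5·2.5550 + 5 = -6.705
Star 2: p = 295 mas = 0.295″ → d = 1/p = 3.390 pc
Star 2: M = m − 5 log₁₀ d + 5 = 11.98 − 5·0.5302 + 5 = 14.329
ΔM = M_1 − M_2 = -6.705 − (14.329) = -21.034; smaller M is more luminous → Star 1.
L ratio = 10^(0.4 |ΔM|) = 10^8.414 = 2.592×10^8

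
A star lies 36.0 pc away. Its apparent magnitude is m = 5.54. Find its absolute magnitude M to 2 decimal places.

M ≈ 2.76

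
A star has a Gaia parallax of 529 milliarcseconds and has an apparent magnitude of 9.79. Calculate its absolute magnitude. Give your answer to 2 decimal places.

M ≈ 13.41

p = 529 mas = 0.529″ → d = 1/p = 1.890 pc
5 log₁₀(d/10 pc) = 5 log₁₀(1.890) − 5 = -3.617
M = m − 5 log₁₀(d/10) = 9.79 + 3.617 = 13.407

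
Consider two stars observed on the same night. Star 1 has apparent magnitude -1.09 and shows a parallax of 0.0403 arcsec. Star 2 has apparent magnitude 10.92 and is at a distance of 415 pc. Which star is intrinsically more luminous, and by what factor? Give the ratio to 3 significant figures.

Star 1 is more luminous, by a factor of 228.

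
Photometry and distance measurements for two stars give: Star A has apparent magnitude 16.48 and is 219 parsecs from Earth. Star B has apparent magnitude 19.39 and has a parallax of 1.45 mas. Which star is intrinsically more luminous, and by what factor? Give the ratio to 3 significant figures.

Star A is more luminous, by a factor of 1.47.

Star A: M = m − 5 log₁₀ d + 5 = 16.48 − 5·2.3404 + 5 = 9.778
Star B: p = 1.45 mas = 1.45×10^-3″ → d = 1/p = 689.7 pc
Star B: M = m − 5 log₁₀ d + 5 = 19.39 − 5·2.8386 + 5 = 10.197
ΔM = M_A − M_B = 9.778 − (10.197) = -0.419; smaller M is more luminous → Star A.
L ratio = 10^(0.4 |ΔM|) = 10^0.168 = 1.471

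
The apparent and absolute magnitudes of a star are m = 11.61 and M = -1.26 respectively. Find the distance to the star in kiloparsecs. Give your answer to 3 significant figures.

d ≈ 3.75 kpc

Distance modulus: m − M = 11.61 − (-1.26) = 12.870
m − M = 5 log₁₀ d − 5
log₁₀ d = (m − M)/5 + 1 = 3.5740
d = 10^3.5740 = 3750 pc
= 3.750 kpc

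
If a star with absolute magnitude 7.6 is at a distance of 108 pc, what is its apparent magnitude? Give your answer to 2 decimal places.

m = M + 5 log₁₀ d − 5 = 7.6 + 5·2.0334 − 5 = 12.767

m ≈ 12.77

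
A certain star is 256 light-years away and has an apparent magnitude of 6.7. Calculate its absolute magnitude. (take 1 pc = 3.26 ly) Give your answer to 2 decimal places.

d = 256 ly / 3.26 = 78.53 pc
5 log₁₀(d/10 pc) = 5 log₁₀(78.53) − 5 = 4.475
M = m − 5 log₁₀(d/10) = 6.7 − 4.475 = 2.225

M ≈ 2.22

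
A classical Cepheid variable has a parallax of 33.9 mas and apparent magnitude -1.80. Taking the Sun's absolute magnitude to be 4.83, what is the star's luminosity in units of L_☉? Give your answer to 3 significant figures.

d = 1/p = 1000/33.9 mas = 29.50 pc
M = m − 5 log₁₀ d + 5 = -1.80 − 5·1.4698 + 5 = -4.149
M − M_☉ = -4.149 − 4.83 = -8.979
L/L_☉ = 10^(−0.4 × -8.979) = 3905

L/L_☉ ≈ 3900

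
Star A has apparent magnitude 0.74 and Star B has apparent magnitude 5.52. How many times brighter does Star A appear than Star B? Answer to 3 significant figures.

Δm = 0.74 − (5.52) = -4.78
Flux ratio = 10^(−0.4 Δm) = 10^(−0.4 × -4.78) = 10^1.912 = 81.66

81.7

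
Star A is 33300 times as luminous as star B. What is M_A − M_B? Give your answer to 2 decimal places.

M_A − M_B ≈ -11.31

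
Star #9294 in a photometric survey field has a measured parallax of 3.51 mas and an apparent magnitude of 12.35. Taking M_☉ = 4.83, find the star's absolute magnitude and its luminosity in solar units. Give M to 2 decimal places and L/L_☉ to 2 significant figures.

M ≈ 5.08; L/L_☉ ≈ 0.80

d = 1/p = 1000/3.51 mas = 284.9 pc
M = m − 5 log₁₀ d + 5 = 12.35 − 5·2.4547 + 5 = 5.077
M − M_☉ = 5.077 − 4.83 = 0.247
L/L_☉ = 10^(−0.4 × 0.247) = 0.7969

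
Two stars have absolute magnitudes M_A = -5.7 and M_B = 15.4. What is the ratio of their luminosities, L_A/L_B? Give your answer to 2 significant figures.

ΔM = M_A − M_B = -21.1
L_A/L_B = 10^(−0.4 ΔM) = 10^8.440 = 2.754×10^8

L_A/L_B ≈ 2.8×10^8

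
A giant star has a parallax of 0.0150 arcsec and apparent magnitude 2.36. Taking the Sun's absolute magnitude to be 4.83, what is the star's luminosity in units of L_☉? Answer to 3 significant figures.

L/L_☉ ≈ 432

d = 1/p = 1/0.0150″ = 66.67 pc
M = m − 5 log₁₀ d + 5 = 2.36 − 5·1.8239 + 5 = -1.760
M − M_☉ = -1.760 − 4.83 = -6.590
L/L_☉ = 10^(−0.4 × -6.590) = 432.3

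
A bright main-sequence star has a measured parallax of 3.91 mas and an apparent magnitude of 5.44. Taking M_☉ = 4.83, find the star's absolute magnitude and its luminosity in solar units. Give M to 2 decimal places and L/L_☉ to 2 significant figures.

d = 1/p = 1000/3.91 mas = 255.8 pc
M = m − 5 log₁₀ d + 5 = 5.44 − 5·2.4078 + 5 = -1.599
M − M_☉ = -1.599 − 4.83 = -6.429
L/L_☉ = 10^(−0.4 × -6.429) = 372.9

M ≈ -1.60; L/L_☉ ≈ 370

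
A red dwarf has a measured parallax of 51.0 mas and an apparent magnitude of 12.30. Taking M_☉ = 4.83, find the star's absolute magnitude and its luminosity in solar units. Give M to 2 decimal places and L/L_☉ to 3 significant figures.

d = 1/p = 1000/51.0 mas = 19.61 pc
M = m − 5 log₁₀ d + 5 = 12.30 − 5·1.2924 + 5 = 10.838
M − M_☉ = 10.838 − 4.83 = 6.008
L/L_☉ = 10^(−0.4 × 6.008) = 3.952×10^-3

M ≈ 10.84; L/L_☉ ≈ 3.95×10^-3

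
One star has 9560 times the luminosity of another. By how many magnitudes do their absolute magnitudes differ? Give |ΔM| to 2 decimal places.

|ΔM| ≈ 9.95

Pogson: ΔM = −2.5 log₁₀(ratio) = −2.5 log₁₀(9560) = −2.5 × 3.9805 = -9.951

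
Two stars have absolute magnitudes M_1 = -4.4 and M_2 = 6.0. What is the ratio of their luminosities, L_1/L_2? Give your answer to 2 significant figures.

L_1/L_2 ≈ 14000

ΔM = M_1 − M_2 = -10.4
L_1/L_2 = 10^(−0.4 ΔM) = 10^4.160 = 14450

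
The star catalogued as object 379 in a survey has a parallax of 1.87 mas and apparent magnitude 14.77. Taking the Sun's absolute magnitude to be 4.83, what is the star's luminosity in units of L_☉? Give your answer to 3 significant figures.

d = 1/p = 1000/1.87 mas = 534.8 pc
M = m − 5 log₁₀ d + 5 = 14.77 − 5·2.7282 + 5 = 6.129
M − M_☉ = 6.129 − 4.83 = 1.299
L/L_☉ = 10^(−0.4 × 1.299) = 0.3022

L/L_☉ ≈ 0.302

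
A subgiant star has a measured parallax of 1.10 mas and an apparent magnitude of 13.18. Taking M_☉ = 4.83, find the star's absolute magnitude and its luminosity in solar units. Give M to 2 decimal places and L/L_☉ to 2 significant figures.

d = 1/p = 1000/1.10 mas = 909.1 pc
M = m − 5 log₁₀ d + 5 = 13.18 − 5·2.9586 + 5 = 3.387
M − M_☉ = 3.387 − 4.83 = -1.443
L/L_☉ = 10^(−0.4 × -1.443) = 3.778

M ≈ 3.39; L/L_☉ ≈ 3.8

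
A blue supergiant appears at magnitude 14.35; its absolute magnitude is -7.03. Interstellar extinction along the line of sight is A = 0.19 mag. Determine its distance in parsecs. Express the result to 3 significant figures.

d ≈ 173000 pc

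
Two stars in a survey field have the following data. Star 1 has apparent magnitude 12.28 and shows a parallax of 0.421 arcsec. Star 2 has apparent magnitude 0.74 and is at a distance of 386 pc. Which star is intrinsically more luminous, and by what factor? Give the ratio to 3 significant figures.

Star 2 is more luminous, by a factor of 1.09×10^9.

Star 1: d = 1/p = 1/0.421″ = 2.375 pc
Star 1: M = m − 5 log₁₀ d + 5 = 12.28 − 5·0.3757 + 5 = 15.401
Star 2: M = m − 5 log₁₀ d + 5 = 0.74 − 5·2.5866 + 5 = -7.193
ΔM = M_1 − M_2 = 15.401 − (-7.193) = 22.594; smaller M is more luminous → Star 2.
L ratio = 10^(0.4 |ΔM|) = 10^9.038 = 1.091×10^9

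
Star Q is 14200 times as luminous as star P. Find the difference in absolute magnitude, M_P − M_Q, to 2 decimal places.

M_P − M_Q ≈ 10.38

Pogson: ΔM = −2.5 log₁₀(ratio) = −2.5 log₁₀(14200) = −2.5 × 4.1523 = -10.381
Star Q is brighter so has the smaller magnitude: M_P − M_Q is positive.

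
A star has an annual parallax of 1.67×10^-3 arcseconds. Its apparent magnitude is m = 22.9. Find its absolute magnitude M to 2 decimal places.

M ≈ 14.01

d = 1/p = 1/1.67×10^-3″ = 598.8 pc
5 log₁₀(d/10 pc) = 5 log₁₀(598.8) − 5 = 8.886
M = m − 5 log₁₀(d/10) = 22.9 − 8.886 = 14.014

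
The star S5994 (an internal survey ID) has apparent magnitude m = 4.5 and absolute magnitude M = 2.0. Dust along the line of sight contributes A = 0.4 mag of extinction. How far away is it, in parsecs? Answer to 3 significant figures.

d ≈ 26.3 pc

m − M = 5 log₁₀(d/10 pc) + A  ⇒  4.5 − (2.0) − 0.4 = 5 log₁₀(d/10)
2.100 = 5 log₁₀(d/10)
log₁₀ d = (m − M − A)/5 + 1 = 1.4200
d = 10^1.4200 = 26.30 pc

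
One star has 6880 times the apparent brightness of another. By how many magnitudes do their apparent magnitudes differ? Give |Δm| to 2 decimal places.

Pogson: Δm = −2.5 log₁₀(ratio) = −2.5 log₁₀(6880) = −2.5 × 3.8376 = -9.594

|Δm| ≈ 9.59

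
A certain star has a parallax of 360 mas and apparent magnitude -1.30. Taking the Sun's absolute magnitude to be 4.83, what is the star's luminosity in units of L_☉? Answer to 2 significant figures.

L/L_☉ ≈ 22

d = 1/p = 1000/360 mas = 2.778 pc
M = m − 5 log₁₀ d + 5 = -1.30 − 5·0.4437 + 5 = 1.482
M − M_☉ = 1.482 − 4.83 = -3.348
L/L_☉ = 10^(−0.4 × -3.348) = 21.85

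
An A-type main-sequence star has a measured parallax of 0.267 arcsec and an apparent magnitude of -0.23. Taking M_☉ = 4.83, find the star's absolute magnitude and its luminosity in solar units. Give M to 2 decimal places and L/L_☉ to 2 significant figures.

M ≈ 1.90; L/L_☉ ≈ 15

d = 1/p = 1/0.267″ = 3.745 pc
M = m − 5 log₁₀ d + 5 = -0.23 − 5·0.5735 + 5 = 1.903
M − M_☉ = 1.903 − 4.83 = -2.927
L/L_☉ = 10^(−0.4 × -2.927) = 14.82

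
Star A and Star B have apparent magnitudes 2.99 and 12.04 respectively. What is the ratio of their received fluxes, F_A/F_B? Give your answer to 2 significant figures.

Δm = 2.99 − (12.04) = -9.05
Flux ratio = 10^(−0.4 Δm) = 10^(−0.4 × -9.05) = 10^3.620 = 4169

F_A/F_B ≈ 4200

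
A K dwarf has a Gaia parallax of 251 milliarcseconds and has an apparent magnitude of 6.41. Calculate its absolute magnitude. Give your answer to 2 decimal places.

p = 251 mas = 0.251″ → d = 1/p = 3.984 pc
5 log₁₀(d/10 pc) = 5 log₁₀(3.984) − 5 = -1.998
M = m − 5 log₁₀(d/10) = 6.41 + 1.998 = 8.408

M ≈ 8.41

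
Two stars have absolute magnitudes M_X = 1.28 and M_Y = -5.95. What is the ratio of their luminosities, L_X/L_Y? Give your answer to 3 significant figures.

ΔM = M_X − M_Y = 7.23
L_X/L_Y = 10^(−0.4 ΔM) = 10^-2.892 = 1.282×10^-3

L_X/L_Y ≈ 1.28×10^-3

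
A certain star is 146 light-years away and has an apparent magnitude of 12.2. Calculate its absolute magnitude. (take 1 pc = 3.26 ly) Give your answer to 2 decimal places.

d = 146 ly / 3.26 = 44.79 pc
5 log₁₀(d/10 pc) = 5 log₁₀(44.79) − 5 = 3.256
M = m − 5 log₁₀(d/10) = 12.2 − 3.256 = 8.944

M ≈ 8.94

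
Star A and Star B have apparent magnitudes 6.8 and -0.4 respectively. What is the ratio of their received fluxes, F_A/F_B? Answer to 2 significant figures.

Δm = 6.8 − (-0.4) = 7.2
Flux ratio = 10^(−0.4 Δm) = 10^(−0.4 × 7.2) = 10^-2.880 = 1.318×10^-3

F_A/F_B ≈ 1.3×10^-3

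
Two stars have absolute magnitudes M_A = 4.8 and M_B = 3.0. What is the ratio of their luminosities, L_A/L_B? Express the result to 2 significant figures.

ΔM = M_A − M_B = 1.8
L_A/L_B = 10^(−0.4 ΔM) = 10^-0.720 = 0.1905

L_A/L_B ≈ 0.19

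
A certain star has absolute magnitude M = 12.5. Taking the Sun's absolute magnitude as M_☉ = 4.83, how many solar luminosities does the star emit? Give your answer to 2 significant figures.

L/L_☉ ≈ 8.6×10^-4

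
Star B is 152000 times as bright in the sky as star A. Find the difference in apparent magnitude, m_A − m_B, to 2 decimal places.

m_A − m_B ≈ 12.95

Pogson: Δm = −2.5 log₁₀(ratio) = −2.5 log₁₀(152000) = −2.5 × 5.1818 = -12.955
Star B is brighter so has the smaller magnitude: m_A − m_B is positive.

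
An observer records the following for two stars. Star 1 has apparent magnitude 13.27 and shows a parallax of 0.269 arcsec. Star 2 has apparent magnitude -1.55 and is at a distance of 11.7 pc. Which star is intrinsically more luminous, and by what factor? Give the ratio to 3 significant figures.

Star 1: d = 1/p = 1/0.269″ = 3.717 pc
Star 1: M = m − 5 log₁₀ d + 5 = 13.27 − 5·0.5702 + 5 = 15.419
Star 2: M = m − 5 log₁₀ d + 5 = -1.55 − 5·1.0682 + 5 = -1.891
ΔM = M_1 − M_2 = 15.419 − (-1.891) = 17.310; smaller M is more luminous → Star 2.
L ratio = 10^(0.4 |ΔM|) = 10^6.924 = 8.392×10^6

Star 2 is more luminous, by a factor of 8.39×10^6.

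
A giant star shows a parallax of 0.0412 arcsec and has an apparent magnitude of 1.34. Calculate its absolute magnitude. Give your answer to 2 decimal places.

d = 1/p = 1/0.0412″ = 24.27 pc
5 log₁₀(d/10 pc) = 5 log₁₀(24.27) − 5 = 1.926
M = m − 5 log₁₀(d/10) = 1.34 − 1.926 = -0.586

M ≈ -0.59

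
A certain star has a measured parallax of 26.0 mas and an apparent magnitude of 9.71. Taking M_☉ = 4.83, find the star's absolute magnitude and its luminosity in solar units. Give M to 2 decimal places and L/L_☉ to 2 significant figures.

M ≈ 6.78; L/L_☉ ≈ 0.17

d = 1/p = 1000/26.0 mas = 38.46 pc
M = m − 5 log₁₀ d + 5 = 9.71 − 5·1.5850 + 5 = 6.785
M − M_☉ = 6.785 − 4.83 = 1.955
L/L_☉ = 10^(−0.4 × 1.955) = 0.1652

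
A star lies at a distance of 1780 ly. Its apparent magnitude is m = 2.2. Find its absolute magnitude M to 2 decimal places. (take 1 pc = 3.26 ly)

d = 1780 ly / 3.26 = 546.0 pc
5 log₁₀(d/10 pc) = 5 log₁₀(546.0) − 5 = 8.686
M = m − 5 log₁₀(d/10) = 2.2 − 8.686 = -6.486

M ≈ -6.49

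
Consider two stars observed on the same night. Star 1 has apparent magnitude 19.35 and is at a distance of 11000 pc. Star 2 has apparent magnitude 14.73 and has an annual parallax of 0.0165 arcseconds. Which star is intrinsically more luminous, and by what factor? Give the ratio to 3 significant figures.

Star 1 is more luminous, by a factor of 467.

Star 1: M = m − 5 log₁₀ d + 5 = 19.35 − 5·4.0414 + 5 = 4.143
Star 2: d = 1/p = 1/0.0165″ = 60.61 pc
Star 2: M = m − 5 log₁₀ d + 5 = 14.73 − 5·1.7825 + 5 = 10.817
ΔM = M_1 − M_2 = 4.143 − (10.817) = -6.674; smaller M is more luminous → Star 1.
L ratio = 10^(0.4 |ΔM|) = 10^2.670 = 467.5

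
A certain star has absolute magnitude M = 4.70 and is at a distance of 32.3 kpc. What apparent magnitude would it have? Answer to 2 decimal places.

m ≈ 22.25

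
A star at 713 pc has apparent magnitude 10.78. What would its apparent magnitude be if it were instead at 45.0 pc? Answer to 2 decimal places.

m ≈ 4.78

Flux ∝ 1/d², so Δm = 5 log₁₀(d₂/d₁) = 5 log₁₀(45.0/713) = -5.999
m₂ = m₁ + Δm = 10.78 + (-5.999) = 4.781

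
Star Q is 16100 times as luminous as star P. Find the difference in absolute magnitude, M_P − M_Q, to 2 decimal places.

Pogson: ΔM = −2.5 log₁₀(ratio) = −2.5 log₁₀(16100) = −2.5 × 4.2068 = -10.517
Star Q is brighter so has the smaller magnitude: M_P − M_Q is positive.

M_P − M_Q ≈ 10.52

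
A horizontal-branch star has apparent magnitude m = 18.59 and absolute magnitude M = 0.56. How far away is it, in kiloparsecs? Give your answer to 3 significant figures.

μ = m − M = 18.030
m − M = 5 log₁₀ d − 5
log₁₀ d = (m − M)/5 + 1 = 4.6060
d = 10^4.6060 = 40360 pc
= 40.36 kpc

d ≈ 40.4 kpc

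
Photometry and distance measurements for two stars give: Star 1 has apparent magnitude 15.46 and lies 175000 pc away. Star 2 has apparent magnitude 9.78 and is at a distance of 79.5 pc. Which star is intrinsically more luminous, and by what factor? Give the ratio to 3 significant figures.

Star 1 is more luminous, by a factor of 25900.

Star 1: M = m − 5 log₁₀ d + 5 = 15.46 − 5·5.2430 + 5 = -5.755
Star 2: M = m − 5 log₁₀ d + 5 = 9.78 − 5·1.9004 + 5 = 5.278
ΔM = M_1 − M_2 = -5.755 − (5.278) = -11.033; smaller M is more luminous → Star 1.
L ratio = 10^(0.4 |ΔM|) = 10^4.413 = 25900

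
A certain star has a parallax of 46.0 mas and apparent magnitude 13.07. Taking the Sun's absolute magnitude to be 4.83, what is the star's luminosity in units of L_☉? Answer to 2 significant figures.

d = 1/p = 1000/46.0 mas = 21.74 pc
M = m − 5 log₁₀ d + 5 = 13.07 − 5·1.3372 + 5 = 11.384
M − M_☉ = 11.384 − 4.83 = 6.554
L/L_☉ = 10^(−0.4 × 6.554) = 2.390×10^-3

L/L_☉ ≈ 2.4×10^-3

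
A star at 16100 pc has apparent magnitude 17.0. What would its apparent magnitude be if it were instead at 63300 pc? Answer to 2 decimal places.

Flux ∝ 1/d², so Δm = 5 log₁₀(d₂/d₁) = 5 log₁₀(63300/16100) = 2.973
m₂ = m₁ + Δm = 17.0 + (2.973) = 19.973

m ≈ 19.97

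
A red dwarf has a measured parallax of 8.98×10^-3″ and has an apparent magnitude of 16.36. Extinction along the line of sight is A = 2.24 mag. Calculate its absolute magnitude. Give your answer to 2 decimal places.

d = 1/p = 1/8.98×10^-3″ = 111.4 pc
5 log₁₀(d/10 pc) = 5 log₁₀(111.4) − 5 = 5.234
M = m − 5 log₁₀(d/10) − A = 16.36 − 5.234 − 2.24 = 8.886

M ≈ 8.89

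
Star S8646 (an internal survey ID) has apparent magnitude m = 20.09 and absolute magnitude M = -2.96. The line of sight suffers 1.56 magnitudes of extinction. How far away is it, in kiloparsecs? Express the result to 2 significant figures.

m − M = 5 log₁₀(d/10 pc) + A  ⇒  20.09 − (-2.96) − 1.56 = 5 log₁₀(d/10)
21.490 = 5 log₁₀(d/10)
log₁₀ d = (m − M − A)/5 + 1 = 5.2980
d = 10^5.2980 = 198600 pc
= 198.6 kpc

d ≈ 200 kpc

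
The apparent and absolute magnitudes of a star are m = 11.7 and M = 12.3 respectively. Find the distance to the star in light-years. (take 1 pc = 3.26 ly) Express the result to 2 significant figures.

Distance modulus: m − M = 11.7 − (12.3) = -0.600
m − M = 5 log₁₀ d − 5
log₁₀ d = (m − M)/5 + 1 = 0.8800
d = 10^0.8800 = 7.586 pc
= 24.73 ly

d ≈ 25 ly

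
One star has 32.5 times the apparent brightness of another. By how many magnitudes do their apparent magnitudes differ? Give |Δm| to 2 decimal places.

|Δm| ≈ 3.78

Pogson: Δm = −2.5 log₁₀(ratio) = −2.5 log₁₀(32.5) = −2.5 × 1.5119 = -3.780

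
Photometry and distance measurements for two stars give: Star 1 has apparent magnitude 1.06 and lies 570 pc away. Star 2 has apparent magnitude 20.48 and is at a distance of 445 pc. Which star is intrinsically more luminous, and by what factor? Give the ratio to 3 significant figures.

Star 1: M = m − 5 log₁₀ d + 5 = 1.06 − 5·2.7559 + 5 = -7.719
Star 2: M = m − 5 log₁₀ d + 5 = 20.48 − 5·2.6484 + 5 = 12.238
ΔM = M_1 − M_2 = -7.719 − (12.238) = -19.958; smaller M is more luminous → Star 1.
L ratio = 10^(0.4 |ΔM|) = 10^7.983 = 9.617×10^7

Star 1 is more luminous, by a factor of 9.62×10^7.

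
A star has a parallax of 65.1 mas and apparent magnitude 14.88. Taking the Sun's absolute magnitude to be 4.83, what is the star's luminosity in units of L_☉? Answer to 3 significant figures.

L/L_☉ ≈ 2.25×10^-4

d = 1/p = 1000/65.1 mas = 15.36 pc
M = m − 5 log₁₀ d + 5 = 14.88 − 5·1.1864 + 5 = 13.948
M − M_☉ = 13.948 − 4.83 = 9.118
L/L_☉ = 10^(−0.4 × 9.118) = 2.253×10^-4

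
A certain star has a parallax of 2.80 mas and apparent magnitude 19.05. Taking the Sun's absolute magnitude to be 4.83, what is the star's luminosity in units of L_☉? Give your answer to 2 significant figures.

d = 1/p = 1000/2.80 mas = 357.1 pc
M = m − 5 log₁₀ d + 5 = 19.05 − 5·2.5528 + 5 = 11.286
M − M_☉ = 11.286 − 4.83 = 6.456
L/L_☉ = 10^(−0.4 × 6.456) = 2.616×10^-3

L/L_☉ ≈ 2.6×10^-3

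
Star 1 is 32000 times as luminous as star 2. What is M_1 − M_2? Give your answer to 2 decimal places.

M_1 − M_2 ≈ -11.26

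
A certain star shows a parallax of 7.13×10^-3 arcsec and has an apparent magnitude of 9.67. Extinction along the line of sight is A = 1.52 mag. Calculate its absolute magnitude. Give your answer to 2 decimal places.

d = 1/p = 1/7.13×10^-3″ = 140.3 pc
5 log₁₀(d/10 pc) = 5 log₁₀(140.3) − 5 = 5.735
M = m − 5 log₁₀(d/10) − A = 9.67 − 5.735 − 1.52 = 2.415

M ≈ 2.42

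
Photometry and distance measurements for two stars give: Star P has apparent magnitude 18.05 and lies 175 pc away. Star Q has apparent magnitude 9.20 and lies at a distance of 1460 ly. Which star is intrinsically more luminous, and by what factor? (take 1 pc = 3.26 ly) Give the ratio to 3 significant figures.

Star P: M = m − 5 log₁₀ d + 5 = 18.05 − 5·2.2430 + 5 = 11.835
Star Q: d = 1460 ly / 3.26 = 447.9 pc
Star Q: M = m − 5 log₁₀ d + 5 = 9.20 − 5·2.6511 + 5 = 0.944
ΔM = M_P − M_Q = 11.835 − (0.944) = 10.890; smaller M is more luminous → Star Q.
L ratio = 10^(0.4 |ΔM|) = 10^4.356 = 22710

Star Q is more luminous, by a factor of 22700.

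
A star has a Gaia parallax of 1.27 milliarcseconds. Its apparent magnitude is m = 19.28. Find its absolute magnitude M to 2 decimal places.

p = 1.27 mas = 1.27×10^-3″ → d = 1/p = 787.4 pc
5 log₁₀(d/10 pc) = 5 log₁₀(787.4) − 5 = 9.481
M = m − 5 log₁₀(d/10) = 19.28 − 9.481 = 9.799

M ≈ 9.80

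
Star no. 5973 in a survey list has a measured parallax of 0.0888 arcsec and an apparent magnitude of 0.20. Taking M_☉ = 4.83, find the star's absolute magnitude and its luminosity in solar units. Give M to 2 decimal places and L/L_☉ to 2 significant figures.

d = 1/p = 1/0.0888″ = 11.26 pc
M = m − 5 log₁₀ d + 5 = 0.20 − 5·1.0516 + 5 = -0.058
M − M_☉ = -0.058 − 4.83 = -4.888
L/L_☉ = 10^(−0.4 × -4.888) = 90.19

M ≈ -0.06; L/L_☉ ≈ 90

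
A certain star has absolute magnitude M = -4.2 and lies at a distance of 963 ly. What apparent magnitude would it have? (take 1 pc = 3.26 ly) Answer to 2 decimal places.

m ≈ 3.15

d = 963 ly / 3.26 = 295.4 pc
m = M + 5 log₁₀ d − 5 = -4.2 + 5·2.4704 − 5 = 3.152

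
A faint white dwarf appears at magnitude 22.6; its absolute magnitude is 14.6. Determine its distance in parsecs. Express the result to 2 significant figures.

Distance modulus: m − M = 22.6 − (14.6) = 8.000
m − M = 5 log₁₀ d − 5
log₁₀ d = (m − M)/5 + 1 = 2.6000
d = 10^2.6000 = 398.1 pc

d ≈ 400 pc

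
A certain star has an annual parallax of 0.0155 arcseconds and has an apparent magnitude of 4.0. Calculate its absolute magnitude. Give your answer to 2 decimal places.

M ≈ -0.05

d = 1/p = 1/0.0155″ = 64.52 pc
5 log₁₀(d/10 pc) = 5 log₁₀(64.52) − 5 = 4.048
M = m − 5 log₁₀(d/10) = 4.0 − 4.048 = -0.048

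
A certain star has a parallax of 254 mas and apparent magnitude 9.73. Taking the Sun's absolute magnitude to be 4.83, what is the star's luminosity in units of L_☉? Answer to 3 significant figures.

L/L_☉ ≈ 1.70×10^-3

d = 1/p = 1000/254 mas = 3.937 pc
M = m − 5 log₁₀ d + 5 = 9.73 − 5·0.5952 + 5 = 11.754
M − M_☉ = 11.754 − 4.83 = 6.924
L/L_☉ = 10^(−0.4 × 6.924) = 1.700×10^-3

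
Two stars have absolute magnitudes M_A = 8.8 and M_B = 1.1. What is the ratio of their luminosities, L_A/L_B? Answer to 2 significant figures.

L_A/L_B ≈ 8.3×10^-4

ΔM = M_A − M_B = 7.7
L_A/L_B = 10^(−0.4 ΔM) = 10^-3.080 = 8.318×10^-4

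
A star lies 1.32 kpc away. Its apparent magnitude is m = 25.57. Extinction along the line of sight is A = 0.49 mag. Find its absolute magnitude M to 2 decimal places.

d = 1.32 kpc = 1320 pc
5 log₁₀(d/10 pc) = 5 log₁₀(1320) − 5 = 10.603
M = m − 5 log₁₀(d/10) − A = 25.57 − 10.603 − 0.49 = 14.477

M ≈ 14.48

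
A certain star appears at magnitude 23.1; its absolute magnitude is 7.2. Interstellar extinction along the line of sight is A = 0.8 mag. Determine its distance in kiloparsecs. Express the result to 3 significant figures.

d ≈ 10.5 kpc

m − M = 5 log₁₀(d/10 pc) + A  ⇒  23.1 − (7.2) − 0.8 = 5 log₁₀(d/10)
15.100 = 5 log₁₀(d/10)
log₁₀ d = (m − M − A)/5 + 1 = 4.0200
d = 10^4.0200 = 10470 pc
= 10.47 kpc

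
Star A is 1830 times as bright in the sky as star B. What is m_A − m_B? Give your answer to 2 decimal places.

Pogson: Δm = −2.5 log₁₀(ratio) = −2.5 log₁₀(1830) = −2.5 × 3.2625 = -8.156
Star A is brighter, so it has the smaller magnitude: the difference is negative.

m_A − m_B ≈ -8.16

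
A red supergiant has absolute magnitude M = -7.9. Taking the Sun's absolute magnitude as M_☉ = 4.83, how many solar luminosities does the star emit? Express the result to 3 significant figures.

L/L_☉ ≈ 124000

M − M_☉ = -7.9 − 4.83 = -12.730
L/L_☉ = 10^(−0.4 (M − M_☉)) = 10^5.092 = 123600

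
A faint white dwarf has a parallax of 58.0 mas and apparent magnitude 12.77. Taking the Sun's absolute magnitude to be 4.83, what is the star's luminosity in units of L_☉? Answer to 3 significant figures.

d = 1/p = 1000/58.0 mas = 17.24 pc
M = m − 5 log₁₀ d + 5 = 12.77 − 5·1.2366 + 5 = 11.587
M − M_☉ = 11.587 − 4.83 = 6.757
L/L_☉ = 10^(−0.4 × 6.757) = 1.982×10^-3

L/L_☉ ≈ 1.98×10^-3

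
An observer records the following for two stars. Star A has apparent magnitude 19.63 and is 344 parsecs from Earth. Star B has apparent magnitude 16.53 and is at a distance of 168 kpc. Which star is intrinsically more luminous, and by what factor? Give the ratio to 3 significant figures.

Star A: M = m − 5 log₁₀ d + 5 = 19.63 − 5·2.5366 + 5 = 11.947
Star B: d = 168 kpc = 168000 pc
Star B: M = m − 5 log₁₀ d + 5 = 16.53 − 5·5.2253 + 5 = -4.597
ΔM = M_A − M_B = 11.947 − (-4.597) = 16.544; smaller M is more luminous → Star B.
L ratio = 10^(0.4 |ΔM|) = 10^6.618 = 4.145×10^6

Star B is more luminous, by a factor of 4.14×10^6.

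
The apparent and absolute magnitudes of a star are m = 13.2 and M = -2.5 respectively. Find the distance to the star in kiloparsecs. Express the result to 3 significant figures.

d ≈ 13.8 kpc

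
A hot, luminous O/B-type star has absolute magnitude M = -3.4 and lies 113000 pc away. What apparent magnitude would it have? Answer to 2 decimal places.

m = M + 5 log₁₀ d − 5 = -3.4 + 5·5.0531 − 5 = 16.865

m ≈ 16.87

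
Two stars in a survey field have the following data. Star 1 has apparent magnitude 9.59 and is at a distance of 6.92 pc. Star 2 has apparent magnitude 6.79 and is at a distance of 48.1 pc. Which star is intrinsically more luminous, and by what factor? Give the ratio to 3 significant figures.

Star 2 is more luminous, by a factor of 637.

Star 1: M = m − 5 log₁₀ d + 5 = 9.59 − 5·0.8401 + 5 = 10.389
Star 2: M = m − 5 log₁₀ d + 5 = 6.79 − 5·1.6821 + 5 = 3.379
ΔM = M_1 − M_2 = 10.389 − (3.379) = 7.010; smaller M is more luminous → Star 2.
L ratio = 10^(0.4 |ΔM|) = 10^2.804 = 636.9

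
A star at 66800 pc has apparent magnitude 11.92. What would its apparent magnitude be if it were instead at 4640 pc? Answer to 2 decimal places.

m ≈ 6.13

Flux ∝ 1/d², so Δm = 5 log₁₀(d₂/d₁) = 5 log₁₀(4640/66800) = -5.791
m₂ = m₁ + Δm = 11.92 + (-5.791) = 6.129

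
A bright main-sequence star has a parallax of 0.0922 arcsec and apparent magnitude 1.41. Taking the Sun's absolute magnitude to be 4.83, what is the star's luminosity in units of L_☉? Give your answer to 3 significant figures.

L/L_☉ ≈ 27.4

d = 1/p = 1/0.0922″ = 10.85 pc
M = m − 5 log₁₀ d + 5 = 1.41 − 5·1.0353 + 5 = 1.234
M − M_☉ = 1.234 − 4.83 = -3.596
L/L_☉ = 10^(−0.4 × -3.596) = 27.45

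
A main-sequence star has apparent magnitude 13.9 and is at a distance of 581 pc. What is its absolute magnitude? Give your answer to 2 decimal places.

5 log₁₀(d/10 pc) = 5 log₁₀(581.0) − 5 = 8.821
M = m − 5 log₁₀(d/10) = 13.9 − 8.821 = 5.079

M ≈ 5.08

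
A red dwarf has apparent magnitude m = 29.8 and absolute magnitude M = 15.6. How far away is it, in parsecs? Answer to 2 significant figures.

Distance modulus: m − M = 29.8 − (15.6) = 14.200
m − M = 5 log₁₀ d − 5
log₁₀ d = (m − M)/5 + 1 = 3.8400
d = 10^3.8400 = 6918 pc

d ≈ 6900 pc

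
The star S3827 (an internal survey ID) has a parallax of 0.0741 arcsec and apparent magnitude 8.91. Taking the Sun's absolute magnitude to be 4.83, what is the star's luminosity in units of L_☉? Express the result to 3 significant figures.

L/L_☉ ≈ 0.0425

d = 1/p = 1/0.0741″ = 13.50 pc
M = m − 5 log₁₀ d + 5 = 8.91 − 5·1.1302 + 5 = 8.259
M − M_☉ = 8.259 − 4.83 = 3.429
L/L_☉ = 10^(−0.4 × 3.429) = 0.04250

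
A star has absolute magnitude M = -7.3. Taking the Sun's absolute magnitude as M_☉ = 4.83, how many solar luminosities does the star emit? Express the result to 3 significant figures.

L/L_☉ ≈ 71100

M − M_☉ = -7.3 − 4.83 = -12.130
L/L_☉ = 10^(−0.4 (M − M_☉)) = 10^4.852 = 71120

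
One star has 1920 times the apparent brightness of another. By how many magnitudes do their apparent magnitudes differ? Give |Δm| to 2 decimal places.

|Δm| ≈ 8.21

Pogson: Δm = −2.5 log₁₀(ratio) = −2.5 log₁₀(1920) = −2.5 × 3.2833 = -8.208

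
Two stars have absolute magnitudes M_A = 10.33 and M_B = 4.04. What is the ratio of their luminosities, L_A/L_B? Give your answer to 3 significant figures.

L_A/L_B ≈ 3.05×10^-3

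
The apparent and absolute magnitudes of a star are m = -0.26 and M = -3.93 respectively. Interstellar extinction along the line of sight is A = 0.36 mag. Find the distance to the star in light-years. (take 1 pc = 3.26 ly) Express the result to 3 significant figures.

m − M = 5 log₁₀(d/10 pc) + A  ⇒  -0.26 − (-3.93) − 0.36 = 5 log₁₀(d/10)
3.310 = 5 log₁₀(d/10)
log₁₀ d = (m − M − A)/5 + 1 = 1.6620
d = 10^1.6620 = 45.92 pc
= 149.7 ly

d ≈ 150 ly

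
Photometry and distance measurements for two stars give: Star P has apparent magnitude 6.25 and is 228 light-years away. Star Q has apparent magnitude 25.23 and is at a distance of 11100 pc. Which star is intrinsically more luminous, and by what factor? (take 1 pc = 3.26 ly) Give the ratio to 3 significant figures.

Star P: d = 228 ly / 3.26 = 69.94 pc
Star P: M = m − 5 log₁₀ d + 5 = 6.25 − 5·1.8447 + 5 = 2.026
Star Q: M = m − 5 log₁₀ d + 5 = 25.23 − 5·4.0453 + 5 = 10.003
ΔM = M_P − M_Q = 2.026 − (10.003) = -7.977; smaller M is more luminous → Star P.
L ratio = 10^(0.4 |ΔM|) = 10^3.191 = 1552

Star P is more luminous, by a factor of 1550.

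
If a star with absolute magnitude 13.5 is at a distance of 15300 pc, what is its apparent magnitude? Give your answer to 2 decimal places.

m ≈ 29.42

m = M + 5 log₁₀ d − 5 = 13.5 + 5·4.1847 − 5 = 29.423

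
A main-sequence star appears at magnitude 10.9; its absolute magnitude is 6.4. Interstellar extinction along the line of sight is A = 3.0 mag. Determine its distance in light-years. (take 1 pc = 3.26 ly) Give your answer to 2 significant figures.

d ≈ 65 ly

m − M = 5 log₁₀(d/10 pc) + A  ⇒  10.9 − (6.4) − 3.0 = 5 log₁₀(d/10)
1.500 = 5 log₁₀(d/10)
log₁₀ d = (m − M − A)/5 + 1 = 1.3000
d = 10^1.3000 = 19.95 pc
= 65.05 ly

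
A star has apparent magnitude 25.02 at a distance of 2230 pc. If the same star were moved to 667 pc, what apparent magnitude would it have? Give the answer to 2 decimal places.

Flux ∝ 1/d², so Δm = 5 log₁₀(d₂/d₁) = 5 log₁₀(667/2230) = -2.621
m₂ = m₁ + Δm = 25.02 + (-2.621) = 22.399

m ≈ 22.40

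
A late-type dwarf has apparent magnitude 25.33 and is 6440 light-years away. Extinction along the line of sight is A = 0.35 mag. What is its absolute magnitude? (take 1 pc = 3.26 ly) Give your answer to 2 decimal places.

M ≈ 13.50

d = 6440 ly / 3.26 = 1975 pc
5 log₁₀(d/10 pc) = 5 log₁₀(1975) − 5 = 11.478
M = m − 5 log₁₀(d/10) − A = 25.33 − 11.478 − 0.35 = 13.502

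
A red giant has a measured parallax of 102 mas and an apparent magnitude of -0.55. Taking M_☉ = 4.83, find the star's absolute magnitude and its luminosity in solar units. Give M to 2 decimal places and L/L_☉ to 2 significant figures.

d = 1/p = 1000/102 mas = 9.804 pc
M = m − 5 log₁₀ d + 5 = -0.55 − 5·0.9914 + 5 = -0.507
M − M_☉ = -0.507 − 4.83 = -5.337
L/L_☉ = 10^(−0.4 × -5.337) = 136.4

M ≈ -0.51; L/L_☉ ≈ 140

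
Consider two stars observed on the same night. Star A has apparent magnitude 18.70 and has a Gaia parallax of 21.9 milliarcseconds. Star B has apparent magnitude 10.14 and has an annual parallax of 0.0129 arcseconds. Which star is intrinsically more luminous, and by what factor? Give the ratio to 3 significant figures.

Star B is more luminous, by a factor of 7650.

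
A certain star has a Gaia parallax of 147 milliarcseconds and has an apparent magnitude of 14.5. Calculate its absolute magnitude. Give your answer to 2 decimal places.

M ≈ 15.34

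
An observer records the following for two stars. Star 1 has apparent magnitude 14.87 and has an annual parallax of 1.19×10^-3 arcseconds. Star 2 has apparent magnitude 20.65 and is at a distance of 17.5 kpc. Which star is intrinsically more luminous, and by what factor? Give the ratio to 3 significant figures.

Star 1: d = 1/p = 1/1.19×10^-3″ = 840.3 pc
Star 1: M = m − 5 log₁₀ d + 5 = 14.87 − 5·2.9245 + 5 = 5.248
Star 2: d = 17.5 kpc = 17500 pc
Star 2: M = m − 5 log₁₀ d + 5 = 20.65 − 5·4.2430 + 5 = 4.435
ΔM = M_1 − M_2 = 5.248 − (4.435) = 0.813; smaller M is more luminous → Star 2.
L ratio = 10^(0.4 |ΔM|) = 10^0.325 = 2.114

Star 2 is more luminous, by a factor of 2.11.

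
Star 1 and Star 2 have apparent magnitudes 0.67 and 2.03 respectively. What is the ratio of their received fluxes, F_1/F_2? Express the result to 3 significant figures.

F_1/F_2 ≈ 3.50

Δm = 0.67 − (2.03) = -1.36
Flux ratio = 10^(−0.4 Δm) = 10^(−0.4 × -1.36) = 10^0.544 = 3.499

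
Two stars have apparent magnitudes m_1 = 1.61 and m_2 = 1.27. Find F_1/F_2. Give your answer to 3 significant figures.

F_1/F_2 ≈ 0.731

Δm = 1.61 − (1.27) = 0.34
Flux ratio = 10^(−0.4 Δm) = 10^(−0.4 × 0.34) = 10^-0.136 = 0.7311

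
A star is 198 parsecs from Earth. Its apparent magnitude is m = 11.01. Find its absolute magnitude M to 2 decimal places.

M ≈ 4.53

5 log₁₀(d/10 pc) = 5 log₁₀(198.0) − 5 = 6.483
M = m − 5 log₁₀(d/10) = 11.01 − 6.483 = 4.527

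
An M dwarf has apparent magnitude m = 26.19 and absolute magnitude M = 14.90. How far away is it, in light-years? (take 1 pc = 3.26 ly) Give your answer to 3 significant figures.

μ = m − M = 11.290
m − M = 5 log₁₀ d − 5
log₁₀ d = (m − M)/5 + 1 = 3.2580
d = 10^3.2580 = 1811 pc
= 5905 ly

d ≈ 5900 ly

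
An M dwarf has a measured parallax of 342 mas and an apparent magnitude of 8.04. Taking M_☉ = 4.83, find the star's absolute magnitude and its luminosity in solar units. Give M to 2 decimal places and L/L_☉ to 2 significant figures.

d = 1/p = 1000/342 mas = 2.924 pc
M = m − 5 log₁₀ d + 5 = 8.04 − 5·0.4660 + 5 = 10.710
M − M_☉ = 10.710 − 4.83 = 5.880
L/L_☉ = 10^(−0.4 × 5.880) = 4.446×10^-3

M ≈ 10.71; L/L_☉ ≈ 4.4×10^-3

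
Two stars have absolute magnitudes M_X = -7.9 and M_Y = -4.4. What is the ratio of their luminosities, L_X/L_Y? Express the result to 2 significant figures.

ΔM = M_X − M_Y = -3.5
L_X/L_Y = 10^(−0.4 ΔM) = 10^1.400 = 25.12

L_X/L_Y ≈ 25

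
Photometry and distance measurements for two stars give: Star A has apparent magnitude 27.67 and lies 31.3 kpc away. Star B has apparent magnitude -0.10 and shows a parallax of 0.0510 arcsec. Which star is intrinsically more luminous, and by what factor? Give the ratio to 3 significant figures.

Star B is more luminous, by a factor of 50300.

Star A: d = 31.3 kpc = 31300 pc
Star A: M = m − 5 log₁₀ d + 5 = 27.67 − 5·4.4955 + 5 = 10.192
Star B: d = 1/p = 1/0.0510″ = 19.61 pc
Star B: M = m − 5 log₁₀ d + 5 = -0.10 − 5·1.2924 + 5 = -1.562
ΔM = M_A − M_B = 10.192 − (-1.562) = 11.754; smaller M is more luminous → Star B.
L ratio = 10^(0.4 |ΔM|) = 10^4.702 = 50320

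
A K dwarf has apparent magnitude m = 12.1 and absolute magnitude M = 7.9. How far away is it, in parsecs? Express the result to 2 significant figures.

μ = m − M = 4.200
m − M = 5 log₁₀ d − 5
log₁₀ d = (m − M)/5 + 1 = 1.8400
d = 10^1.8400 = 69.18 pc

d ≈ 69 pc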